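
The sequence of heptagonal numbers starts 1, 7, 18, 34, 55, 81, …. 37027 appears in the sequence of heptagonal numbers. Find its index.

Set n(5n−3)/2 = 37027, giving 5n² − 3n − 74054 = 0.
The discriminant is 9 + 40·37027 = 1481089, and √1481089 = 1217.
So n = (3 + 1217) / 10 = 1220/10 = 122.
Check: 122·(5·122 − 3)/2 = 37027. ✓

122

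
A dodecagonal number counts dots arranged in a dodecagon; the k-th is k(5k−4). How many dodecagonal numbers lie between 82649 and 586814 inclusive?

214

The n-th dodecagonal number is n(5n−4).
Smallest index with value ≥ 82649: n = 129 (giving 82689).
Largest index with value ≤ 586814: n = 342 (giving 583452).
Indices 129 through 342: 214 terms.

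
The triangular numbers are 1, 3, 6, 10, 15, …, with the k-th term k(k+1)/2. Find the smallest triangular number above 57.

66

Solve n(n+1)/2 > 57 for integer n.
The largest n with value ≤ 57 is 10 (since 55 ≤ 57 < 66), so the first above is n = 11, value 66.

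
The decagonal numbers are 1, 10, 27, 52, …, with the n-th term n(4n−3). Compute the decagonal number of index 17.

1105

The 17th decagonal number is n(4n−3) with n = 17.
17·(4·17 − 3) = 17·65 = 1105.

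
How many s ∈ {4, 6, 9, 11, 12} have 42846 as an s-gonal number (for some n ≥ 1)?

s = 4: P(4, 206) = 42436 and P(4, 207) = 42849; 42846 is not s-gonal.
s = 6: P(6, 146) = 42486 and P(6, 147) = 43071; 42846 is not s-gonal.
s = 9: P(9, 111) = 42846. ✓
s = 11: P(11, 97) = 42001 and P(11, 98) = 42875; 42846 is not s-gonal.
s = 12: P(12, 92) = 41952 and P(12, 93) = 42873; 42846 is not s-gonal.
Hits: s ∈ {9} → 1.

1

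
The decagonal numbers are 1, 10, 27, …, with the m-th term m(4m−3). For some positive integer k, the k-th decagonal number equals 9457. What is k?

Set n(4n−3) = 9457, giving 4n² − 3n − 9457 = 0.
So n = (3 + 389) / 8 = 392/8 = 49.

49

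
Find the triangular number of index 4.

10

4·5/2 = 20/2 = 10.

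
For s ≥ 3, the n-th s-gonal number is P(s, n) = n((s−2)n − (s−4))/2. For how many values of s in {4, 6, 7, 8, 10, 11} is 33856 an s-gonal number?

1

s = 4: P(4, 184) = 33856. ✓
s = 6: P(6, 130) = 33670 and P(6, 131) = 34191; 33856 is not s-gonal.
s = 7: P(7, 116) = 33466 and P(7, 117) = 34047; 33856 is not s-gonal.
s = 8: P(8, 106) = 33496 and P(8, 107) = 34133; 33856 is not s-gonal.
s = 10: P(10, 92) = 33580 and P(10, 93) = 34317; 33856 is not s-gonal.
s = 11: P(11, 87) = 33756 and P(11, 88) = 34540; 33856 is not s-gonal.
Hits: s ∈ {4} → 1.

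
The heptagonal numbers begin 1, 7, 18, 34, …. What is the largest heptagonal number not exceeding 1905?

Solve n(5n−3)/2 ≤ 1905 for integer n.
n = 27 gives 1782 ≤ 1905, while n = 28 gives 1918 > 1905; so the answer is 1782.

1782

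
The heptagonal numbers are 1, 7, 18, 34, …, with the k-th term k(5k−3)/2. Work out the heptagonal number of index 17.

697

The 17th heptagonal number is n(5n−3)/2 with n = 17.
17·(5·17 − 3)/2 = 17·82/2 = 17·41 = 697.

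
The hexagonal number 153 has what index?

Set n(2n−1) = 153, giving 2n² − n − 153 = 0.
The discriminant is 1 + 8·153 = 1225, and √1225 = 35.
So n = (1 + 35) / 4 = 36/4 = 9.

9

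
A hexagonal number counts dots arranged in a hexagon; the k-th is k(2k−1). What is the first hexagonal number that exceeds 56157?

56280

Solve n(2n−1) > 56157 for integer n.
The largest n with value ≤ 56157 is 167 (since 55611 ≤ 56157 < 56280), so the first above is n = 168, value 56280.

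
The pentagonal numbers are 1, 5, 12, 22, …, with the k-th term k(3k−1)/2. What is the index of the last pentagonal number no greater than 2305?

Solve n(3n−1)/2 ≤ 2305 for integer n.
n = 39 gives 2262 ≤ 2305, while n = 40 gives 2380 > 2305; so the answer is index 39.

39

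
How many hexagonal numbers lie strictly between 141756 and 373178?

166

The n-th hexagonal number is n(2n−1).
Smallest index with value > 141756: n = 267 (giving 142311).
Largest index with value < 373178: n = 432 (giving 372816).
Indices 267 through 432: 166 terms.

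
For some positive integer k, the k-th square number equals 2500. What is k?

50

We need n² = 2500, so n = √2500 = 50.
Check: 50² = 2500. ✓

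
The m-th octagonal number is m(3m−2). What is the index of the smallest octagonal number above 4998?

Solve n(3n−2) > 4998 for integer n.
The largest n with value ≤ 4998 is 41 (since 4961 ≤ 4998 < 5208), so the first above is n = 42, value 5208.

42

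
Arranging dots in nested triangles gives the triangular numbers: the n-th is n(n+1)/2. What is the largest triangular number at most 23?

Solve n(n+1)/2 ≤ 23 for integer n.
n = 6 gives 21 ≤ 23, while n = 7 gives 28 > 23; so the answer is 21.

21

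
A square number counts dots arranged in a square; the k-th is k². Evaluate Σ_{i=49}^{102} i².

320931

Σ_{i=49}^{102} i² = 358955 − 38024 = 320931.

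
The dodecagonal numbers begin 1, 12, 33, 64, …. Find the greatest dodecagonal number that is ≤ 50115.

49600

Solve n(5n−4) ≤ 50115 for integer n.
n = 100 gives 49600 ≤ 50115, while n = 101 gives 50601 > 50115; so the answer is 49600.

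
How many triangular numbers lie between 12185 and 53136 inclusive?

The n-th triangular number is n(n+1)/2.
Smallest index with value ≥ 12185: n = 156 (giving 12246).
Largest index with value ≤ 53136: n = 325 (giving 52975).
Indices 156 through 325: 170 terms.

170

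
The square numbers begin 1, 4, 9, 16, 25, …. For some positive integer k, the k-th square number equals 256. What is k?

We need n² = 256, so n = √256 = 16.

16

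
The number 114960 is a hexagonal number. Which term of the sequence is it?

240

Set n(2n−1) = 114960, giving 2n² − n − 114960 = 0.
The discriminant is 1 + 8·114960 = 919681, and √919681 = 959.
So n = (1 + 959) / 4 = 960/4 = 240.
Check: 240·(2·240 − 1) = 114960. ✓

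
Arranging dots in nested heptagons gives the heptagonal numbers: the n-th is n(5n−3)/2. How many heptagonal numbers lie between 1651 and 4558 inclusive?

18

The n-th heptagonal number is n(5n−3)/2.
Smallest index with value ≥ 1651: n = 26 (giving 1651).
Largest index with value ≤ 4558: n = 43 (giving 4558).
Indices 26 through 43: 18 terms.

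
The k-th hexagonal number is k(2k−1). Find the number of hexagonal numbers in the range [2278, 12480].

The n-th hexagonal number is n(2n−1).
Smallest index with value ≥ 2278: n = 34 (giving 2278).
Largest index with value ≤ 12480: n = 79 (giving 12403).
Indices 34 through 79: 46 terms.

46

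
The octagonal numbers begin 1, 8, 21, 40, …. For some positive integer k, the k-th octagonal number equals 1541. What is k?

Set n(3n−2) = 1541, giving 3n² − 2n − 1541 = 0.
The discriminant is 4 + 12·1541 = 18496, and √18496 = 136.
So n = (2 + 136) / 6 = 138/6 = 23.

23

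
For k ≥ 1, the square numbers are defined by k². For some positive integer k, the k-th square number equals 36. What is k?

6

We need n² = 36, so n = √36 = 6.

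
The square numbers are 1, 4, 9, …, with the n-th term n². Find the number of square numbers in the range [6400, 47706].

The n-th square number is n².
Smallest index with value ≥ 6400: n = 80 (giving 6400).
Largest index with value ≤ 47706: n = 218 (giving 47524).
Indices 80 through 218: 139 terms.

139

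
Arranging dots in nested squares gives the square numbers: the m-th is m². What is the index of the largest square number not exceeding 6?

Solve n² ≤ 6 for integer n.
n = 2 gives 4 ≤ 6, while n = 3 gives 9 > 6; so the answer is index 2.

2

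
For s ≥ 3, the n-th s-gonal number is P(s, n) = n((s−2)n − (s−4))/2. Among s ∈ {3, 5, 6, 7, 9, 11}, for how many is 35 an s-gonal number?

s = 3: P(3, 7) = 28 and P(3, 8) = 36; 35 is not s-gonal.
s = 5: P(5, 5) = 35. ✓
s = 6: P(6, 4) = 28 and P(6, 5) = 45; 35 is not s-gonal.
s = 7: P(7, 4) = 34 and P(7, 5) = 55; 35 is not s-gonal.
s = 9: P(9, 3) = 24 and P(9, 4) = 46; 35 is not s-gonal.
s = 11: P(11, 3) = 30 and P(11, 4) = 58; 35 is not s-gonal.
Hits: s ∈ {5} → 1.

1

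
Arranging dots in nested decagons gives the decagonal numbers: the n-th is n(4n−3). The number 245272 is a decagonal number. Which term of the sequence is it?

Set n(4n−3) = 245272, giving 4n² − 3n − 245272 = 0.
The discriminant is 9 + 16·245272 = 3924361, and √3924361 = 1981.
So n = (3 + 1981) / 8 = 1984/8 = 248.
Check: 248·(4·248 − 3) = 245272. ✓

248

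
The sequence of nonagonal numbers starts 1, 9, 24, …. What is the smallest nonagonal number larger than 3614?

Solve n(7n−5)/2 > 3614 for integer n.
The largest n with value ≤ 3614 is 32 (since 3504 ≤ 3614 < 3729), so the first above is n = 33, value 3729.

3729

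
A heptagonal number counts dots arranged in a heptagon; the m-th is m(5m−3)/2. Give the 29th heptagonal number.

The 29th heptagonal number is n(5n−3)/2 with n = 29.
29·(5·29 − 3)/2 = 29·142/2 = 29·71 = 2059.

2059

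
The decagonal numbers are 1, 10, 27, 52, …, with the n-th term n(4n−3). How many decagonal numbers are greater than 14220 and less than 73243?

75

The n-th decagonal number is n(4n−3).
Smallest index with value > 14220: n = 61 (giving 14701).
Largest index with value < 73243: n = 135 (giving 72495).
Indices 61 through 135: 75 terms.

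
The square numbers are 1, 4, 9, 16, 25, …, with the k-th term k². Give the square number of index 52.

2704

The 52nd square number is n² with n = 52.
52² = 2704.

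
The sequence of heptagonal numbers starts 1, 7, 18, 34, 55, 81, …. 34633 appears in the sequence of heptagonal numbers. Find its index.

118

Set n(5n−3)/2 = 34633, giving 5n² − 3n − 69266 = 0.
The discriminant is 9 + 40·34633 = 1385329, and √1385329 = 1177.
So n = (3 + 1177) / 10 = 1180/10 = 118.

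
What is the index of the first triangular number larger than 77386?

393

Solve n(n+1)/2 > 77386 for integer n.
The largest n with value ≤ 77386 is 392 (since 77028 ≤ 77386 < 77421), so the first above is n = 393, value 77421.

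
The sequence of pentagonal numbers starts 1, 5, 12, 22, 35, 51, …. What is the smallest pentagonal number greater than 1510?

Solve n(3n−1)/2 > 1510 for integer n.
The largest n with value ≤ 1510 is 31 (since 1426 ≤ 1510 < 1520), so the first above is n = 32, value 1520.

1520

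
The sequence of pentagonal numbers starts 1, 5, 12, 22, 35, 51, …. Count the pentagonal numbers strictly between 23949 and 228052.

The n-th pentagonal number is n(3n−1)/2.
Smallest index with value > 23949: n = 127 (giving 24130).
Largest index with value < 228052: n = 390 (giving 227955).
Indices 127 through 390: 264 terms.

264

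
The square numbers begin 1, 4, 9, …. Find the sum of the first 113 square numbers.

Σ_{i=1}^{113} i² = 113·114·227/6 = 487369.

487369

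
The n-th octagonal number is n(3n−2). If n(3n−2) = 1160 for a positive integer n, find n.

20

Set n(3n−2) = 1160, giving 3n² − 2n − 1160 = 0.
The discriminant is 4 + 12·1160 = 13924, and √13924 = 118.
So n = (2 + 118) / 6 = 120/6 = 20.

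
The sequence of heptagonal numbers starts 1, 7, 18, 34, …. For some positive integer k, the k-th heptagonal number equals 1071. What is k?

21

Set n(5n−3)/2 = 1071, giving 5n² − 3n − 2142 = 0.
So n = (3 + 207) / 10 = 210/10 = 21.
Check: 21·(5·21 − 3)/2 = 1071. ✓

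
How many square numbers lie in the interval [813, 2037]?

17

The n-th square number is n².
Smallest index with value ≥ 813: n = 29 (giving 841).
Largest index with value ≤ 2037: n = 45 (giving 2025).
Indices 29 through 45: 17 terms.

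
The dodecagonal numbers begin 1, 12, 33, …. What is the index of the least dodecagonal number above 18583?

62

Solve n(5n−4) > 18583 for integer n.
The largest n with value ≤ 18583 is 61 (since 18361 ≤ 18583 < 18972), so the first above is n = 62, value 18972.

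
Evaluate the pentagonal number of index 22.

715

The 22nd pentagonal number is n(3n−1)/2 with n = 22.
22·(3·22 − 1)/2 = 22·65/2 = 715.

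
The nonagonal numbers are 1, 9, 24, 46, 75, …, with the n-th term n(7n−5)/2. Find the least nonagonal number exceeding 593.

651

Solve n(7n−5)/2 > 593 for integer n.
The largest n with value ≤ 593 is 13 (since 559 ≤ 593 < 651), so the first above is n = 14, value 651.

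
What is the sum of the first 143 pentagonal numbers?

1472328

Σ i(3i−1)/2 = (3Σi² − Σi) / 2 over i = 1..143.
Σi = 10296 and Σi² = 984984.
(3·984984 − 1·10296) / 2 = 2944656/2 = 1472328.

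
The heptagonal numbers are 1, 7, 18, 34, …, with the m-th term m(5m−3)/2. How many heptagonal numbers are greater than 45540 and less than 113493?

The n-th heptagonal number is n(5n−3)/2.
Smallest index with value > 45540: n = 136 (giving 46036).
Largest index with value < 113493: n = 213 (giving 113103).
Indices 136 through 213: 78 terms.

78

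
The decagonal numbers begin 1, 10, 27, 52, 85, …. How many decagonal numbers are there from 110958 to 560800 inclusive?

208

The n-th decagonal number is n(4n−3).
Smallest index with value ≥ 110958: n = 167 (giving 111055).
Largest index with value ≤ 560800: n = 374 (giving 558382).
Indices 167 through 374: 208 terms.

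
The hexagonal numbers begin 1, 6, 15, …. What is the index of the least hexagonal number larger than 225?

11

Solve n(2n−1) > 225 for integer n.
The largest n with value ≤ 225 is 10 (since 190 ≤ 225 < 231), so the first above is n = 11, value 231.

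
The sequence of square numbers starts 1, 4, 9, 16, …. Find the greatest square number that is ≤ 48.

Solve n² ≤ 48 for integer n.
n = 6 gives 36 ≤ 48, while n = 7 gives 49 > 48; so the answer is 36.

36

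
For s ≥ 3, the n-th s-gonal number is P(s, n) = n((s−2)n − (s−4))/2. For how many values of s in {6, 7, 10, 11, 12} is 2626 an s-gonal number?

1

s = 6: P(6, 36) = 2556 and P(6, 37) = 2701; 2626 is not s-gonal.
s = 7: P(7, 32) = 2512 and P(7, 33) = 2673; 2626 is not s-gonal.
s = 10: P(10, 26) = 2626. ✓
s = 11: P(11, 24) = 2508 and P(11, 25) = 2725; 2626 is not s-gonal.
s = 12: P(12, 23) = 2553 and P(12, 24) = 2784; 2626 is not s-gonal.
Hits: s ∈ {10} → 1.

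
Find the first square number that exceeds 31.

Solve n² > 31 for integer n.
The largest n with value ≤ 31 is 5 (since 25 ≤ 31 < 36), so the first above is n = 6, value 36.

36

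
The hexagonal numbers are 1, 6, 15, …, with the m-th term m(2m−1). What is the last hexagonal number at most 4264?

4186

Solve n(2n−1) ≤ 4264 for integer n.
n = 46 gives 4186 ≤ 4264, while n = 47 gives 4371 > 4264; so the answer is 4186.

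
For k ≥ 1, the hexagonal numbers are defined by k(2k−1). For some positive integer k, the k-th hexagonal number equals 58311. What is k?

Set n(2n−1) = 58311, giving 2n² − n − 58311 = 0.
The discriminant is 1 + 8·58311 = 466489, and √466489 = 683.
So n = (1 + 683) / 4 = 684/4 = 171.

171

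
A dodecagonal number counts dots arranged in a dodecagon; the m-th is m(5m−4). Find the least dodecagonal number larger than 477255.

Solve n(5n−4) > 477255 for integer n.
The largest n with value ≤ 477255 is 309 (since 476169 ≤ 477255 < 479260), so the first above is n = 310, value 479260.

479260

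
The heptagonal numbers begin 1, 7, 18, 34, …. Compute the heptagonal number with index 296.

The 296th heptagonal number is n(5n−3)/2 with n = 296.
296·(5·296 − 3)/2 = 296·1477/2 = 218596.

218596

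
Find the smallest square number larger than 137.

144

Solve n² > 137 for integer n.
The largest n with value ≤ 137 is 11 (since 121 ≤ 137 < 144), so the first above is n = 12, value 144.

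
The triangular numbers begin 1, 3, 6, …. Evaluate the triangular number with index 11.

The 11th triangular number is n(n+1)/2 with n = 11.
11·12/2 = 132/2 = 66.

66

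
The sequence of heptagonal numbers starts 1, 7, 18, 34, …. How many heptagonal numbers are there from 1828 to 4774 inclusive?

The n-th heptagonal number is n(5n−3)/2.
Smallest index with value ≥ 1828: n = 28 (giving 1918).
Largest index with value ≤ 4774: n = 44 (giving 4774).
Indices 28 through 44: 17 terms.

17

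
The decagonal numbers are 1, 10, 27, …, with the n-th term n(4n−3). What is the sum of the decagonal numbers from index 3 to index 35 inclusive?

Σ i(4i−3) = 4Σi² − 3Σi over i = 3..35.
Σi = 630 − 3 = 627 and Σi² = 14910 − 5 = 14905.
4·14905 − 3·627 = 57739.

57739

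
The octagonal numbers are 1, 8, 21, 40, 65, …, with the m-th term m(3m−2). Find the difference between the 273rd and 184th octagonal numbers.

273·(3·273 − 2) = 223041 and 184·(3·184 − 2) = 101200.
Difference: 223041 − 101200 = 121841.

121841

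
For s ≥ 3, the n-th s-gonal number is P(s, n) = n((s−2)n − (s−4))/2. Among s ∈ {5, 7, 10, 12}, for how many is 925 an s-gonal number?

1

s = 5: P(5, 25) = 925. ✓
s = 7: P(7, 19) = 874 and P(7, 20) = 970; 925 is not s-gonal.
s = 10: P(10, 15) = 855 and P(10, 16) = 976; 925 is not s-gonal.
s = 12: P(12, 14) = 924 and P(12, 15) = 1065; 925 is not s-gonal.
Hits: s ∈ {5} → 1.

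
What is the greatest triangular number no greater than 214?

210

Solve n(n+1)/2 ≤ 214 for integer n.
n = 20 gives 210 ≤ 214, while n = 21 gives 231 > 214; so the answer is 210.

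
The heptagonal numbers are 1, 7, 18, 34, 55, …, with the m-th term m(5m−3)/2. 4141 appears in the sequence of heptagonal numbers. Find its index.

41

Set n(5n−3)/2 = 4141, giving 5n² − 3n − 8282 = 0.
The discriminant is 9 + 40·4141 = 165649, and √165649 = 407.
So n = (3 + 407) / 10 = 410/10 = 41.
Check: 41·(5·41 − 3)/2 = 4141. ✓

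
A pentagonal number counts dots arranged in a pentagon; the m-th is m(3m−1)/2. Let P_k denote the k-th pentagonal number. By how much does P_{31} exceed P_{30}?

Consecutive pentagonal numbers differ by 3n − 2: here 3·31 − 2 = 91.

91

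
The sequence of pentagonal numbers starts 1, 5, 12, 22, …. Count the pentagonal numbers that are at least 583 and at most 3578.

The n-th pentagonal number is n(3n−1)/2.
Smallest index with value ≥ 583: n = 20 (giving 590).
Largest index with value ≤ 3578: n = 49 (giving 3577).
Indices 20 through 49: 30 terms.

30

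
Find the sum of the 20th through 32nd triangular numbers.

Σ i(i+1)/2 = (Σi² + Σi) / 2 over i = 20..32.
Σi = 528 − 190 = 338 and Σi² = 11440 − 2470 = 8970.
(1·8970 + 1·338) / 2 = 9308/2 = 4654.

4654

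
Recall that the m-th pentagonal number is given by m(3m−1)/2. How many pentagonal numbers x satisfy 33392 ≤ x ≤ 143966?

160

The n-th pentagonal number is n(3n−1)/2.
Smallest index with value ≥ 33392: n = 150 (giving 33675).
Largest index with value ≤ 143966: n = 309 (giving 143067).
Indices 150 through 309: 160 terms.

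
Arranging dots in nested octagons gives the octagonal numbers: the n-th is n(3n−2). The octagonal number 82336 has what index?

166

Set n(3n−2) = 82336, giving 3n² − 2n − 82336 = 0.
The discriminant is 4 + 12·82336 = 988036, and √988036 = 994.
So n = (2 + 994) / 6 = 996/6 = 166.
Check: 166·(3·166 − 2) = 82336. ✓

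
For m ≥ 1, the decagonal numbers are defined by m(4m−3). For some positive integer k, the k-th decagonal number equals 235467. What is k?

243

Set n(4n−3) = 235467, giving 4n² − 3n − 235467 = 0.
The discriminant is 9 + 16·235467 = 3767481, and √3767481 = 1941.
So n = (3 + 1941) / 8 = 1944/8 = 243.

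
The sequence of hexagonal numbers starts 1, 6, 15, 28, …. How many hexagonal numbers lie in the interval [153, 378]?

The n-th hexagonal number is n(2n−1).
Smallest index with value ≥ 153: n = 9 (giving 153).
Largest index with value ≤ 378: n = 14 (giving 378).
Indices 9 through 14: 6 terms.

6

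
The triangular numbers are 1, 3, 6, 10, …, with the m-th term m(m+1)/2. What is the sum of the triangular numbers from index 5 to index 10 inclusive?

Σ i(i+1)/2 = (Σi² + Σi) / 2 over i = 5..10.
Σi = 55 − 10 = 45 and Σi² = 385 − 30 = 355.
(1·355 + 1·45) / 2 = 400/2 = 200.

200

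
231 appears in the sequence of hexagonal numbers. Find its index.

11

Set n(2n−1) = 231, giving 2n² − n − 231 = 0.
The discriminant is 1 + 8·231 = 1849, and √1849 = 43.
So n = (1 + 43) / 4 = 44/4 = 11.
Check: 11·(2·11 − 1) = 231. ✓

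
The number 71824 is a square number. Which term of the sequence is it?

We need n² = 71824, so n = √71824 = 268.

268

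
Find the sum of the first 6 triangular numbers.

56

Σ i(i+1)/2 = (Σi² + Σi) / 2 over i = 1..6.
Σi = 21 and Σi² = 91.
(1·91 + 1·21) / 2 = 112/2 = 56.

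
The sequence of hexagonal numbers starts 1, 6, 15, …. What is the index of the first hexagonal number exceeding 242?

Solve n(2n−1) > 242 for integer n.
The largest n with value ≤ 242 is 11 (since 231 ≤ 242 < 276), so the first above is n = 12, value 276.

12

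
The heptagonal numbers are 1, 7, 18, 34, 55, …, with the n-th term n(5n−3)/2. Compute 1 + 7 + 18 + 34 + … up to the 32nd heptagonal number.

Σ i(5i−3)/2 = (5Σi² − 3Σi) / 2 over i = 1..32.
Σi = 528 and Σi² = 11440.
(5·11440 − 3·528) / 2 = 55616/2 = 27808.

27808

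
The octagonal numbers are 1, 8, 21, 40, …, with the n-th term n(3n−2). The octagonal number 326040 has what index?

Set n(3n−2) = 326040, giving 3n² − 2n − 326040 = 0.
The discriminant is 4 + 12·326040 = 3912484, and √3912484 = 1978.
So n = (2 + 1978) / 6 = 1980/6 = 330.

330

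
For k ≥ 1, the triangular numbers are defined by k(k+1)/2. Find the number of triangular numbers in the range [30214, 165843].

The n-th triangular number is n(n+1)/2.
Smallest index with value ≥ 30214: n = 246 (giving 30381).
Largest index with value ≤ 165843: n = 575 (giving 165600).
Indices 246 through 575: 330 terms.

330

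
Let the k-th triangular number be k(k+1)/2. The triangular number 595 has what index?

Set n(n+1)/2 = 595, giving n² + n − 1190 = 0.
So n = (-1 + 69) / 2 = 68/2 = 34.
Check: 34·35/2 = 595. ✓

34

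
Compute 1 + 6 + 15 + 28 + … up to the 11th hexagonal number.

Σ i(2i−1) = 2Σi² − Σi over i = 1..11.
Σi = 66 and Σi² = 506.
2·506 − 1·66 = 946.

946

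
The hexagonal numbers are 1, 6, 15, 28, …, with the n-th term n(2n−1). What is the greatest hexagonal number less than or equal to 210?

Solve n(2n−1) ≤ 210 for integer n.
n = 10 gives 190 ≤ 210, while n = 11 gives 231 > 210; so the answer is 190.

190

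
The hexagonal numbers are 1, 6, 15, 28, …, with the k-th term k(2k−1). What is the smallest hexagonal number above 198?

Solve n(2n−1) > 198 for integer n.
The largest n with value ≤ 198 is 10 (since 190 ≤ 198 < 231), so the first above is n = 11, value 231.

231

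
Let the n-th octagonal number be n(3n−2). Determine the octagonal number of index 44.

The 44th octagonal number is n(3n−2) with n = 44.
44·(3·44 − 2) = 44·130 = 5720.

5720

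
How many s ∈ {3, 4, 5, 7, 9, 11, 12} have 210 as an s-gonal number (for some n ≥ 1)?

s = 3: P(3, 20) = 210. ✓
s = 4: P(4, 14) = 196 and P(4, 15) = 225; 210 is not s-gonal.
s = 5: P(5, 12) = 210. ✓
s = 7: P(7, 9) = 189 and P(7, 10) = 235; 210 is not s-gonal.
s = 9: P(9, 8) = 204 and P(9, 9) = 261; 210 is not s-gonal.
s = 11: P(11, 7) = 196 and P(11, 8) = 260; 210 is not s-gonal.
s = 12: P(12, 6) = 156 and P(12, 7) = 217; 210 is not s-gonal.
Hits: s ∈ {3, 5} → 2.

2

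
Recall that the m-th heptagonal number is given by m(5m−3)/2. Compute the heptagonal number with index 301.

The 301st heptagonal number is n(5n−3)/2 with n = 301.
301·(5·301 − 3)/2 = 301·1502/2 = 301·751 = 226051.

226051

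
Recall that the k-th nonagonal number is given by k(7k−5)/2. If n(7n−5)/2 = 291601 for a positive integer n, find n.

289

Set n(7n−5)/2 = 291601, giving 7n² − 5n − 583202 = 0.
So n = (5 + 4041) / 14 = 4046/14 = 289.
Check: 289·(7·289 − 5)/2 = 291601. ✓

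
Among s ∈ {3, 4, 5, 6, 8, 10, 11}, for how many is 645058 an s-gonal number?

1

s = 3: P(3, 1135) = 644680 and P(3, 1136) = 645816; 645058 is not s-gonal.
s = 4: P(4, 803) = 644809 and P(4, 804) = 646416; 645058 is not s-gonal.
s = 5: P(5, 655) = 643210 and P(5, 656) = 645176; 645058 is not s-gonal.
s = 6: P(6, 568) = 644680 and P(6, 569) = 646953; 645058 is not s-gonal.
s = 8: P(8, 464) = 644960 and P(8, 465) = 647745; 645058 is not s-gonal.
s = 10: P(10, 401) = 642001 and P(10, 402) = 645210; 645058 is not s-gonal.
s = 11: P(11, 379) = 645058. ✓
Hits: s ∈ {11} → 1.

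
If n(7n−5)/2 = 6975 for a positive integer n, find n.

Set n(7n−5)/2 = 6975, giving 7n² − 5n − 13950 = 0.
The discriminant is 25 + 56·6975 = 390625, and √390625 = 625.
So n = (5 + 625) / 14 = 630/14 = 45.

45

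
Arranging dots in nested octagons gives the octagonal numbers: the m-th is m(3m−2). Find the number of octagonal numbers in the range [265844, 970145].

271

The n-th octagonal number is n(3n−2).
Smallest index with value ≥ 265844: n = 299 (giving 267605).
Largest index with value ≤ 970145: n = 569 (giving 970145).
Indices 299 through 569: 271 terms.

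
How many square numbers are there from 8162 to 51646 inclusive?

The n-th square number is n².
Smallest index with value ≥ 8162: n = 91 (giving 8281).
Largest index with value ≤ 51646: n = 227 (giving 51529).
Indices 91 through 227: 137 terms.

137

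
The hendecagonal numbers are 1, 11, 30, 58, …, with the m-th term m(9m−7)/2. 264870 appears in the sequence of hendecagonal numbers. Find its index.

Set n(9n−7)/2 = 264870, giving 9n² − 7n − 529740 = 0.
So n = (7 + 4367) / 18 = 4374/18 = 243.
Check: 243·(9·243 − 7)/2 = 264870. ✓

243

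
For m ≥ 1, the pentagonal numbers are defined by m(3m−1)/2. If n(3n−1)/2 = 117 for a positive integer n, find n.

9

Set n(3n−1)/2 = 117, giving 3n² − n − 234 = 0.
The discriminant is 1 + 24·117 = 2809, and √2809 = 53.
So n = (1 + 53) / 6 = 54/6 = 9.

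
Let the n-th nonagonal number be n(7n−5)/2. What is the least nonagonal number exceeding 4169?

Solve n(7n−5)/2 > 4169 for integer n.
The largest n with value ≤ 4169 is 34 (since 3961 ≤ 4169 < 4200), so the first above is n = 35, value 4200.

4200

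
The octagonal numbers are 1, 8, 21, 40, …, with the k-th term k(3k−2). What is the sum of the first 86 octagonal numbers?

Σ i(3i−2) = 3Σi² − 2Σi over i = 1..86.
Σi = 3741 and Σi² = 215731.
3·215731 − 2·3741 = 639711.

639711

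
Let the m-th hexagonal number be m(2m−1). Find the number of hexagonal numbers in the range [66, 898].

The n-th hexagonal number is n(2n−1).
Smallest index with value ≥ 66: n = 6 (giving 66).
Largest index with value ≤ 898: n = 21 (giving 861).
Indices 6 through 21: 16 terms.

16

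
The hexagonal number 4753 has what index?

49

Set n(2n−1) = 4753, giving 2n² − n − 4753 = 0.
The discriminant is 1 + 8·4753 = 38025, and √38025 = 195.
So n = (1 + 195) / 4 = 196/4 = 49.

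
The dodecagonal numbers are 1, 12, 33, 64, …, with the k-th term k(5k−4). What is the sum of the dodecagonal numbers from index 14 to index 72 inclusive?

620857

Σ i(5i−4) = 5Σi² − 4Σi over i = 14..72.
Σi = 2628 − 91 = 2537 and Σi² = 127020 − 819 = 126201.
5·126201 − 4·2537 = 620857.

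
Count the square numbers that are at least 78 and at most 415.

12

The n-th square number is n².
Smallest index with value ≥ 78: n = 9 (giving 81).
Largest index with value ≤ 415: n = 20 (giving 400).
Indices 9 through 20: 12 terms.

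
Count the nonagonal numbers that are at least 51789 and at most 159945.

The n-th nonagonal number is n(7n−5)/2.
Smallest index with value ≥ 51789: n = 122 (giving 51789).
Largest index with value ≤ 159945: n = 214 (giving 159751).
Indices 122 through 214: 93 terms.

93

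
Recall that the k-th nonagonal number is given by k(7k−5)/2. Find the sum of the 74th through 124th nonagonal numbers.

Σ i(7i−5)/2 = (7Σi² − 5Σi) / 2 over i = 74..124.
Σi = 7750 − 2701 = 5049 and Σi² = 643250 − 132349 = 510901.
(7·510901 − 5·5049) / 2 = 3551062/2 = 1775531.

1775531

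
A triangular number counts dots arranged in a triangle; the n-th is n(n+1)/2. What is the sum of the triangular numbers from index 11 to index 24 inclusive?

2380

Σ i(i+1)/2 = (Σi² + Σi) / 2 over i = 11..24.
Σi = 300 − 55 = 245 and Σi² = 4900 − 385 = 4515.
(1·4515 + 1·245) / 2 = 4760/2 = 2380.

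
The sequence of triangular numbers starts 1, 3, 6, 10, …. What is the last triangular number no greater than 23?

21

Solve n(n+1)/2 ≤ 23 for integer n.
n = 6 gives 21 ≤ 23, while n = 7 gives 28 > 23; so the answer is 21.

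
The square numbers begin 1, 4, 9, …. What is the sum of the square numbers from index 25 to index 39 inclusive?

15640

Σ_{i=25}^{39} i² = 20540 − 4900 = 15640.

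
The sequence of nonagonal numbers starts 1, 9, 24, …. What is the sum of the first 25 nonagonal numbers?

Σ i(7i−5)/2 = (7Σi² − 5Σi) / 2 over i = 1..25.
Σi = 325 and Σi² = 5525.
(7·5525 − 5·325) / 2 = 37050/2 = 18525.

18525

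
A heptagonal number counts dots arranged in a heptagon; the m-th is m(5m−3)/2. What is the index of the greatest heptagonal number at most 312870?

354

Solve n(5n−3)/2 ≤ 312870 for integer n.
n = 354 gives 312759 ≤ 312870, while n = 355 gives 314530 > 312870; so the answer is index 354.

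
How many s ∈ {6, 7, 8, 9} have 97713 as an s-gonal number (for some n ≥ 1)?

1

s = 6: P(6, 221) = 97461 and P(6, 222) = 98346; 97713 is not s-gonal.
s = 7: P(7, 198) = 97713. ✓
s = 8: P(8, 180) = 96840 and P(8, 181) = 97921; 97713 is not s-gonal.
s = 9: P(9, 167) = 97194 and P(9, 168) = 98364; 97713 is not s-gonal.
Hits: s ∈ {7} → 1.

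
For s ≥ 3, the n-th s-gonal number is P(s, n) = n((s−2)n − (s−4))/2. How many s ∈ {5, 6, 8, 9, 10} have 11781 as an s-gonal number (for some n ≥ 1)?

s = 5: P(5, 88) = 11572 and P(5, 89) = 11837; 11781 is not s-gonal.
s = 6: P(6, 77) = 11781. ✓
s = 8: P(8, 63) = 11781. ✓
s = 9: P(9, 58) = 11629 and P(9, 59) = 12036; 11781 is not s-gonal.
s = 10: P(10, 54) = 11502 and P(10, 55) = 11935; 11781 is not s-gonal.
Hits: s ∈ {6, 8} → 2.

2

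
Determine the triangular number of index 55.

The 55th triangular number is n(n+1)/2 with n = 55.
55·56/2 = 3080/2 = 1540.

1540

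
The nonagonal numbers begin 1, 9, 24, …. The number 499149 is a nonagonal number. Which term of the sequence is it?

Set n(7n−5)/2 = 499149, giving 7n² − 5n − 998298 = 0.
So n = (5 + 5287) / 14 = 5292/14 = 378.

378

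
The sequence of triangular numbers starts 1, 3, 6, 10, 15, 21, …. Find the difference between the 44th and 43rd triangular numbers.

44

Consecutive triangular numbers differ by n: T_{44} − T_{43} = 44.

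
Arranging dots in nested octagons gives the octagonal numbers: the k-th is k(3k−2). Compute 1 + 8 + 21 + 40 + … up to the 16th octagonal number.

4216

Σ i(3i−2) = 3Σi² − 2Σi over i = 1..16.
Σi = 136 and Σi² = 1496.
3·1496 − 2·136 = 4216.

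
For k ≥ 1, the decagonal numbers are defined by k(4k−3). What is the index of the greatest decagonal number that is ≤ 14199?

59

Solve n(4n−3) ≤ 14199 for integer n.
n = 59 gives 13747 ≤ 14199, while n = 60 gives 14220 > 14199; so the answer is index 59.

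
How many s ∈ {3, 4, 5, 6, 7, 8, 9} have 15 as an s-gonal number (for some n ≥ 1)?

2

s = 3: P(3, 5) = 15. ✓
s = 4: P(4, 3) = 9 and P(4, 4) = 16; 15 is not s-gonal.
s = 5: P(5, 3) = 12 and P(5, 4) = 22; 15 is not s-gonal.
s = 6: P(6, 3) = 15. ✓
s = 7: P(7, 2) = 7 and P(7, 3) = 18; 15 is not s-gonal.
s = 8: P(8, 2) = 8 and P(8, 3) = 21; 15 is not s-gonal.
s = 9: P(9, 2) = 9 and P(9, 3) = 24; 15 is not s-gonal.
Hits: s ∈ {3, 6} → 2.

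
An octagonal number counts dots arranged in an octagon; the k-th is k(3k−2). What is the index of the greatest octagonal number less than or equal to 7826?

Solve n(3n−2) ≤ 7826 for integer n.
n = 51 gives 7701 ≤ 7826, while n = 52 gives 8008 > 7826; so the answer is index 51.

51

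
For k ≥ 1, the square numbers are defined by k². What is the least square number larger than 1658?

Solve n² > 1658 for integer n.
The largest n with value ≤ 1658 is 40 (since 1600 ≤ 1658 < 1681), so the first above is n = 41, value 1681.

1681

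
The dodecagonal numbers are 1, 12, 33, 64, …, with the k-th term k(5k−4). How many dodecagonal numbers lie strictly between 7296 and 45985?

The n-th dodecagonal number is n(5n−4).
Smallest index with value > 7296: n = 39 (giving 7449).
Largest index with value < 45985: n = 96 (giving 45696).
Indices 39 through 96: 58 terms.

58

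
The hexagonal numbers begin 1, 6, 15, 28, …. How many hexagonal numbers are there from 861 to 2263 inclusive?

13

The n-th hexagonal number is n(2n−1).
Smallest index with value ≥ 861: n = 21 (giving 861).
Largest index with value ≤ 2263: n = 33 (giving 2145).
Indices 21 through 33: 13 terms.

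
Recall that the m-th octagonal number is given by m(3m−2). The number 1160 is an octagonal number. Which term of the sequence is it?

20

Set n(3n−2) = 1160, giving 3n² − 2n − 1160 = 0.
The discriminant is 4 + 12·1160 = 13924, and √13924 = 118.
So n = (2 + 118) / 6 = 120/6 = 20.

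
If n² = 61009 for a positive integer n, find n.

247

We need n² = 61009, so n = √61009 = 247.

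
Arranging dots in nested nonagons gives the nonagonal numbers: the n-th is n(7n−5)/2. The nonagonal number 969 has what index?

17

Set n(7n−5)/2 = 969, giving 7n² − 5n − 1938 = 0.
So n = (5 + 233) / 14 = 238/14 = 17.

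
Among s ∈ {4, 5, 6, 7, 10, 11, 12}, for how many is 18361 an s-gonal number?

s = 4: P(4, 135) = 18225 and P(4, 136) = 18496; 18361 is not s-gonal.
s = 5: P(5, 110) = 18095 and P(5, 111) = 18426; 18361 is not s-gonal.
s = 6: P(6, 96) = 18336 and P(6, 97) = 18721; 18361 is not s-gonal.
s = 7: P(7, 86) = 18361. ✓
s = 10: P(10, 68) = 18292 and P(10, 69) = 18837; 18361 is not s-gonal.
s = 11: P(11, 64) = 18208 and P(11, 65) = 18785; 18361 is not s-gonal.
s = 12: P(12, 61) = 18361. ✓
Hits: s ∈ {7, 12} → 2.

2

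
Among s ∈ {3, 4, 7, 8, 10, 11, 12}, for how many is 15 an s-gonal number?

1

s = 3: P(3, 5) = 15. ✓
s = 4: P(4, 3) = 9 and P(4, 4) = 16; 15 is not s-gonal.
s = 7: P(7, 2) = 7 and P(7, 3) = 18; 15 is not s-gonal.
s = 8: P(8, 2) = 8 and P(8, 3) = 21; 15 is not s-gonal.
s = 10: P(10, 2) = 10 and P(10, 3) = 27; 15 is not s-gonal.
s = 11: P(11, 2) = 11 and P(11, 3) = 30; 15 is not s-gonal.
s = 12: P(12, 2) = 12 and P(12, 3) = 33; 15 is not s-gonal.
Hits: s ∈ {3} → 1.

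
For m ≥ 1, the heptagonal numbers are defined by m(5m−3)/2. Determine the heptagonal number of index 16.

616

The 16th heptagonal number is n(5n−3)/2 with n = 16.
16·(5·16 − 3)/2 = 16·77/2 = 616.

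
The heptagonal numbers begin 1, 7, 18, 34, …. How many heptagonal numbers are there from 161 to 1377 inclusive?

15

The n-th heptagonal number is n(5n−3)/2.
Smallest index with value ≥ 161: n = 9 (giving 189).
Largest index with value ≤ 1377: n = 23 (giving 1288).
Indices 9 through 23: 15 terms.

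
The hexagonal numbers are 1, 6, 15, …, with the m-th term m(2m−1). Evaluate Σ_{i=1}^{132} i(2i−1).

1542002

Σ i(2i−1) = 2Σi² − Σi over i = 1..132.
Σi = 8778 and Σi² = 775390.
2·775390 − 1·8778 = 1542002.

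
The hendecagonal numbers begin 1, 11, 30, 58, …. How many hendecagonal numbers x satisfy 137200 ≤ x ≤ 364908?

111

The n-th hendecagonal number is n(9n−7)/2.
Smallest index with value ≥ 137200: n = 175 (giving 137200).
Largest index with value ≤ 364908: n = 285 (giving 364515).
Indices 175 through 285: 111 terms.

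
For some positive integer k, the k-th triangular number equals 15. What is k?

Set n(n+1)/2 = 15, giving n² + n − 30 = 0.
The discriminant is 1 + 8·15 = 121, and √121 = 11.
So n = (-1 + 11) / 2 = 10/2 = 5.

5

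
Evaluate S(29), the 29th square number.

29² = 841.

841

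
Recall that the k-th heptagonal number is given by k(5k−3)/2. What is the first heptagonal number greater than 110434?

110986

Solve n(5n−3)/2 > 110434 for integer n.
The largest n with value ≤ 110434 is 210 (since 109935 ≤ 110434 < 110986), so the first above is n = 211, value 110986.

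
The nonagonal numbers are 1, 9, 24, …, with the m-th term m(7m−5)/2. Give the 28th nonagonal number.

2674

The 28th nonagonal number is n(7n−5)/2 with n = 28.
28·(7·28 − 5)/2 = 28·191/2 = 2674.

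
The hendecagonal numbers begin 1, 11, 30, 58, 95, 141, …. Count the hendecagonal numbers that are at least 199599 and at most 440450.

The n-th hendecagonal number is n(9n−7)/2.
Smallest index with value ≥ 199599: n = 211 (giving 199606).
Largest index with value ≤ 440450: n = 313 (giving 439765).
Indices 211 through 313: 103 terms.

103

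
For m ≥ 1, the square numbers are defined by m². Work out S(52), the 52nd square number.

The 52nd square number is n² with n = 52.
52² = 2704.

2704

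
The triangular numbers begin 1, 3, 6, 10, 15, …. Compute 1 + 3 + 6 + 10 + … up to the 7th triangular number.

84

Σ i(i+1)/2 = (Σi² + Σi) / 2 over i = 1..7.
Σi = 28 and Σi² = 140.
(1·140 + 1·28) / 2 = 168/2 = 84.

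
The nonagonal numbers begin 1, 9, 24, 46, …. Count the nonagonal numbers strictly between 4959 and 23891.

44

The n-th nonagonal number is n(7n−5)/2.
Smallest index with value > 4959: n = 39 (giving 5226).
Largest index with value < 23891: n = 82 (giving 23329).
Indices 39 through 82: 44 terms.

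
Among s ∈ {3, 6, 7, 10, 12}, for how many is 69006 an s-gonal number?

2

s = 3: P(3, 371) = 69006. ✓
s = 6: P(6, 186) = 69006. ✓
s = 7: P(7, 166) = 68641 and P(7, 167) = 69472; 69006 is not s-gonal.
s = 10: P(10, 131) = 68251 and P(10, 132) = 69300; 69006 is not s-gonal.
s = 12: P(12, 117) = 67977 and P(12, 118) = 69148; 69006 is not s-gonal.
Hits: s ∈ {3, 6} → 2.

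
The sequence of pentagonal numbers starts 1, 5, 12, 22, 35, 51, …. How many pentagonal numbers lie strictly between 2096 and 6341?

28

The n-th pentagonal number is n(3n−1)/2.
Smallest index with value > 2096: n = 38 (giving 2147).
Largest index with value < 6341: n = 65 (giving 6305).
Indices 38 through 65: 28 terms.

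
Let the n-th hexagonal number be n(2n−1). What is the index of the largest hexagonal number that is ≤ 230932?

Solve n(2n−1) ≤ 230932 for integer n.
n = 340 gives 230860 ≤ 230932, while n = 341 gives 232221 > 230932; so the answer is index 340.

340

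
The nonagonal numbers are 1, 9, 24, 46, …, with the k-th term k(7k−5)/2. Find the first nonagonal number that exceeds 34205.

34750

Solve n(7n−5)/2 > 34205 for integer n.
The largest n with value ≤ 34205 is 99 (since 34056 ≤ 34205 < 34750), so the first above is n = 100, value 34750.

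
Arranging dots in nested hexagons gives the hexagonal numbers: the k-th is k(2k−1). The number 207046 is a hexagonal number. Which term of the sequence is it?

Set n(2n−1) = 207046, giving 2n² − n − 207046 = 0.
The discriminant is 1 + 8·207046 = 1656369, and √1656369 = 1287.
So n = (1 + 1287) / 4 = 1288/4 = 322.

322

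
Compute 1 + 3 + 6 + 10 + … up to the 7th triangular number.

84

Σ i(i+1)/2 = (Σi² + Σi) / 2 over i = 1..7.
Σi = 28 and Σi² = 140.
(1·140 + 1·28) / 2 = 168/2 = 84.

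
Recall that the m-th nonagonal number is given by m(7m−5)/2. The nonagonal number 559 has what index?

Set n(7n−5)/2 = 559, giving 7n² − 5n − 1118 = 0.
The discriminant is 25 + 56·559 = 31329, and √31329 = 177.
So n = (5 + 177) / 14 = 182/14 = 13.

13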